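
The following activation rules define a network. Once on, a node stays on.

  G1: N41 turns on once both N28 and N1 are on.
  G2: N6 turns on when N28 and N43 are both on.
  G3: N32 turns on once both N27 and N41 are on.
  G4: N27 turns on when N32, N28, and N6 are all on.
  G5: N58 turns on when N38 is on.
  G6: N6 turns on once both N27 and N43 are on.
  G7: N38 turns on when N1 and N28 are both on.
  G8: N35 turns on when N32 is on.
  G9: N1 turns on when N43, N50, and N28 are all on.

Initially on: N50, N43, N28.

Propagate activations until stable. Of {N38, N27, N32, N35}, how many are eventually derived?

1

N43, N50, and N28 are on, so N1 turns on (G9).
G7: N1 and N28 on → N38 on.
N38: reached.
N27 would need N32, N28, and N6 (G4), but N32 never turns on.
N32 would need N27 and N41 (G3), but N27 never turns on.
N35 would need N32 (G8), but N32 never turns on.
Reached: N38 — 1 of the 4.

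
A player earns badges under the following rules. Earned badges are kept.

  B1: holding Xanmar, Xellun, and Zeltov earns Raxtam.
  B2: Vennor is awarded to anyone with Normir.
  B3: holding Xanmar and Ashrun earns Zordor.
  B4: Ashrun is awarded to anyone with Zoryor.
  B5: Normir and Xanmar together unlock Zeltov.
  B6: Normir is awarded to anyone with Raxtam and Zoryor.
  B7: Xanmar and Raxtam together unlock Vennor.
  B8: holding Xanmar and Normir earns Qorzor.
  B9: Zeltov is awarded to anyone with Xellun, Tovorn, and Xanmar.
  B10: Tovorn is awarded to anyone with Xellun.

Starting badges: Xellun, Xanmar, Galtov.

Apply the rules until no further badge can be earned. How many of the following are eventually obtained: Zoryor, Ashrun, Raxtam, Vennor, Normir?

With Xellun, Tovorn is earned (B10).
With Xellun, Tovorn, and Xanmar, Zeltov is earned (B9).
With Xanmar, Xellun, and Zeltov, Raxtam is earned (B1).
With Xanmar and Raxtam, Vennor is earned (B7).
No rule produces Zoryor, and it is not given.
Ashrun would need Zoryor (B4), but Zoryor is never earned.
Raxtam: reached.
Vennor: reached.
Normir would need Raxtam and Zoryor (B6), but Zoryor is never earned.
Reached: Raxtam and Vennor — 2 of the 5.

2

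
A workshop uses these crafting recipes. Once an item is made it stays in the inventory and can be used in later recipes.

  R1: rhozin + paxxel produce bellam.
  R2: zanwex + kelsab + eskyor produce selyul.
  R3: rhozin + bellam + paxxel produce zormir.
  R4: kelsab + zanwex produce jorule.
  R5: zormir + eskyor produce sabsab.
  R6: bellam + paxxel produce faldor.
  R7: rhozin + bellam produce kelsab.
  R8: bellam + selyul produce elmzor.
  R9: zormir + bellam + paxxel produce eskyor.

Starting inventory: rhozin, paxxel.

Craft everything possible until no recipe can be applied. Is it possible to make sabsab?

Yes

Using R1, rhozin and paxxel make bellam.
rhozin + bellam + paxxel → zormir (R3).
zormir + bellam + paxxel → eskyor (R9).
Using R5, zormir and eskyor make sabsab.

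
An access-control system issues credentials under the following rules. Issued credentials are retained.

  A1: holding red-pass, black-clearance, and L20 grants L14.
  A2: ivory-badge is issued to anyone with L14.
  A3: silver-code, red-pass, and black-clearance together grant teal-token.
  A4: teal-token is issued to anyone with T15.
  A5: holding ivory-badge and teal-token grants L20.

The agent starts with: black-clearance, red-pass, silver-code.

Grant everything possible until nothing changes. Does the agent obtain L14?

No

L14 would need red-pass, black-clearance, and L20 (A1), but L20 is never granted.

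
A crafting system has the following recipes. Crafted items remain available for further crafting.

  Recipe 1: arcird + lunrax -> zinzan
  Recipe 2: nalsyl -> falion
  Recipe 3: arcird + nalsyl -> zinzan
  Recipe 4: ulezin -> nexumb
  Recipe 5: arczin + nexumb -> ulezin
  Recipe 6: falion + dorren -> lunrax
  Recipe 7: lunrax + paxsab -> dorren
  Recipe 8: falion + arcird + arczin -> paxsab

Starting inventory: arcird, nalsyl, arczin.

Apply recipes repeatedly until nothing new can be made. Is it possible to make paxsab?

Using Recipe 2, nalsyl makes falion.
falion + arcird + arczin -> paxsab (Recipe 8).

Yes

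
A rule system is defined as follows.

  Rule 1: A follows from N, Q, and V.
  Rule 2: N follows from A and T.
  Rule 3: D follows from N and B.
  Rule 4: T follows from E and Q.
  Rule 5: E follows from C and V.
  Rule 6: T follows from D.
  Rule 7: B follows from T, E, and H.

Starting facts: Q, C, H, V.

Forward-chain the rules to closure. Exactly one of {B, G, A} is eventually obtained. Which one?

B

C and V hold, so E follows (Rule 5).
From E and Q, Rule 4 gives T.
T, E, and H hold, so B follows (Rule 7).
No rule produces G, and it is not given. A would need N, Q, and V (Rule 1), but N is never established.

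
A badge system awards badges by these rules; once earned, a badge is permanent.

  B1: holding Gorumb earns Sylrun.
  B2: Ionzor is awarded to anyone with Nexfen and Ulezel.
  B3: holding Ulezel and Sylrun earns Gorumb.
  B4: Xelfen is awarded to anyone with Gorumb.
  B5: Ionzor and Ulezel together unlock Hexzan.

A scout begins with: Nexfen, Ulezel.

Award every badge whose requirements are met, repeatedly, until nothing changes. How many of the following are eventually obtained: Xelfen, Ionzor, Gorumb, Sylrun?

With Nexfen and Ulezel, Ionzor is earned (B2).
Xelfen would need Gorumb (B4), but Gorumb is never earned.
Ionzor: reached.
Gorumb would need Ulezel and Sylrun (B3), but Sylrun is never earned.
Sylrun would need Gorumb (B1), but Gorumb is never earned.
Reached: Ionzor — 1 of the 4.

1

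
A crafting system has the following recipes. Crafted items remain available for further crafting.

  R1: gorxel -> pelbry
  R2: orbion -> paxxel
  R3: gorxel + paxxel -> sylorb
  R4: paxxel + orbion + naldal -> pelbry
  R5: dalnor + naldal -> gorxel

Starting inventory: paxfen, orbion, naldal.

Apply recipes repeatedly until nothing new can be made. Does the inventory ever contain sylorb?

sylorb would need gorxel and paxxel (R3), but gorxel is never obtained.

No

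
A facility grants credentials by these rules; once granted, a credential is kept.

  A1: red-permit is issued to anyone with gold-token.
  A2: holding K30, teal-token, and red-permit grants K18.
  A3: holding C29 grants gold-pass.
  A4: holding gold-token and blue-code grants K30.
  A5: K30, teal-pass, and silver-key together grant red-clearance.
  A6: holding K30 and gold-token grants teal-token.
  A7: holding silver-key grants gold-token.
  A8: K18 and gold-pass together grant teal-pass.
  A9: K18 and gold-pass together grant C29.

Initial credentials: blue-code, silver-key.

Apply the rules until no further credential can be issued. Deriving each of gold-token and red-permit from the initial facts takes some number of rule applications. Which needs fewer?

gold-token: Holding silver-key grants gold-token (A7). [1 rule application]
red-permit: Holding silver-key grants gold-token (A7). Holding gold-token grants red-permit (A1). [2 rule applications]
gold-token needs fewer.

gold-token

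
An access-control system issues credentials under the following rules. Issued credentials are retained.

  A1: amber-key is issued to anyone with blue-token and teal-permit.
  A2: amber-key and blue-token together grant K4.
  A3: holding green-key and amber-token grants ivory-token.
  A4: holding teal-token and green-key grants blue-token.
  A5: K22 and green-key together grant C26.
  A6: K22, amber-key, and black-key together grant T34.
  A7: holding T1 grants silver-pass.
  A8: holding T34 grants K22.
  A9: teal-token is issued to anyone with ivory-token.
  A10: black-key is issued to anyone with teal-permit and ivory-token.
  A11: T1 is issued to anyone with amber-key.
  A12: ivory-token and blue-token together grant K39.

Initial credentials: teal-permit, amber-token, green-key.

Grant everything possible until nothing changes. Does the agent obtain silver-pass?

Yes

Holding green-key and amber-token grants ivory-token (A3).
Holding ivory-token grants teal-token (A9).
Holding teal-token and green-key grants blue-token (A4).
Holding blue-token and teal-permit grants amber-key (A1).
Holding amber-key grants T1 (A11).
Holding T1 grants silver-pass (A7).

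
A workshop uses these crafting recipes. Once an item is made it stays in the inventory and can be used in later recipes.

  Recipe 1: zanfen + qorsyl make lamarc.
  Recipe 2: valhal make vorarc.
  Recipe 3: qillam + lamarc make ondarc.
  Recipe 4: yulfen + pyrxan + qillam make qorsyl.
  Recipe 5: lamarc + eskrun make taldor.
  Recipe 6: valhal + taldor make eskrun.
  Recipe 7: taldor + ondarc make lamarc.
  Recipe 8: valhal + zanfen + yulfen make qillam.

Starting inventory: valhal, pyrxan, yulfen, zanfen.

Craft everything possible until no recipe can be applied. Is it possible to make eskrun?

eskrun would need valhal and taldor (Recipe 6), but taldor is never obtained.

No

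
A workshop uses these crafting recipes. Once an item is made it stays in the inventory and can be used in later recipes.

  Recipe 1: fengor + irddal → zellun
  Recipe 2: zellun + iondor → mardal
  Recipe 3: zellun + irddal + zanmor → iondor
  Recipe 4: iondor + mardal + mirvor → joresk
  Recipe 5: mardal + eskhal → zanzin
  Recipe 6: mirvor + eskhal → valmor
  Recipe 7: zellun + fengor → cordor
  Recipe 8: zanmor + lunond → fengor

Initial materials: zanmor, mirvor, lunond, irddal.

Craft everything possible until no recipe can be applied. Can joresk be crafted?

Yes

zanmor + lunond → fengor (Recipe 8).
fengor + irddal → zellun (Recipe 1).
zellun + irddal + zanmor → iondor (Recipe 3).
Using Recipe 2, zellun and iondor make mardal.
Using Recipe 4, iondor, mardal, and mirvor make joresk.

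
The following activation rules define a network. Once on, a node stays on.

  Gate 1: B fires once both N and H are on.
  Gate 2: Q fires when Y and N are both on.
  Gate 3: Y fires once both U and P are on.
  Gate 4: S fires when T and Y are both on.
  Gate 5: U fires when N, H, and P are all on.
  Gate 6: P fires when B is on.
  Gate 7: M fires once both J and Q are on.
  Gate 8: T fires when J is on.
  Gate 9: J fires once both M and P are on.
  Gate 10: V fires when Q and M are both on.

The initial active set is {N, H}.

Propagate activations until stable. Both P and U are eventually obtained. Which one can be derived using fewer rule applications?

P: N and H are on, so B fires (Gate 1). Gate 6: B on → P on. [2 rule applications]
U: N and H are on, so B fires (Gate 1). B is on, so P fires (Gate 6). N, H, and P are on, so U fires (Gate 5). [3 rule applications]
P needs fewer.

P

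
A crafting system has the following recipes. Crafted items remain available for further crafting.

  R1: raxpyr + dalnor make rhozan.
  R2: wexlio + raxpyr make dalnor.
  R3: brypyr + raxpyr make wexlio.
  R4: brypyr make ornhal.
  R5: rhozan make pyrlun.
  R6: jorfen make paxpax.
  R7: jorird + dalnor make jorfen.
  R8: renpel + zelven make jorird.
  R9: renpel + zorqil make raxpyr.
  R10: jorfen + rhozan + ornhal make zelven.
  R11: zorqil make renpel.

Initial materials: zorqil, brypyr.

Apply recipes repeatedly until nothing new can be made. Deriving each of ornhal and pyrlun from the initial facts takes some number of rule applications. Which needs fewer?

ornhal

ornhal: brypyr → ornhal (R4). [1 rule application]
pyrlun: zorqil → renpel (R11). renpel + zorqil → raxpyr (R9). Using R3, brypyr and raxpyr make wexlio. Using R2, wexlio and raxpyr make dalnor. raxpyr + dalnor → rhozan (R1). rhozan → pyrlun (R5). [6 rule applications]
ornhal needs fewer.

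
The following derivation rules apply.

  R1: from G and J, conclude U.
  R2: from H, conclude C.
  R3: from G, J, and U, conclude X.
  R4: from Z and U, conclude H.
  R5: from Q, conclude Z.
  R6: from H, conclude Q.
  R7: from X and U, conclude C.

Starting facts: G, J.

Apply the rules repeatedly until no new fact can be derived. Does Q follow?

No

Q would need H (R6), but H is never established.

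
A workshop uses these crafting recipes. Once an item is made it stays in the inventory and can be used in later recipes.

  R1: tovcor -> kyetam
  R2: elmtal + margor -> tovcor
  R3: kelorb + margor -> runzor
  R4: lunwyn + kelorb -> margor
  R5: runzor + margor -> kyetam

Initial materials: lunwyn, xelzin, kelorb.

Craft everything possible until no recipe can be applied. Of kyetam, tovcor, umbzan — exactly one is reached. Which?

Using R4, lunwyn and kelorb make margor.
kelorb + margor -> runzor (R3).
Using R5, runzor and margor make kyetam.
No rule produces umbzan, and it is not given. tovcor would need elmtal and margor (R2), but elmtal is never obtained.

kyetam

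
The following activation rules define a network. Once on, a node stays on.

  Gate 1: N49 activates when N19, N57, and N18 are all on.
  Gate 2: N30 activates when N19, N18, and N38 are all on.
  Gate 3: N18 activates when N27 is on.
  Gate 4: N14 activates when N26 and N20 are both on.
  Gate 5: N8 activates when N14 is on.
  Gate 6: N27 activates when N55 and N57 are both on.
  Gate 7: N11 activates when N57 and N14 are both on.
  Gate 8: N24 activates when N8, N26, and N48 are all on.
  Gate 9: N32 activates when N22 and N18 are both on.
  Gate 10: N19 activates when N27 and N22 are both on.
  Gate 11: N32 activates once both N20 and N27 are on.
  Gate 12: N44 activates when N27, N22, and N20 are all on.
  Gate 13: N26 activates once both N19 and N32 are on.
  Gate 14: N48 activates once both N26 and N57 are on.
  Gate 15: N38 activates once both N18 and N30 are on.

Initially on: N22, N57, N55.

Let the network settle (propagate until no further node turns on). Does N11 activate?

N11 would need N57 and N14 (Gate 7), but N14 never turns on.

No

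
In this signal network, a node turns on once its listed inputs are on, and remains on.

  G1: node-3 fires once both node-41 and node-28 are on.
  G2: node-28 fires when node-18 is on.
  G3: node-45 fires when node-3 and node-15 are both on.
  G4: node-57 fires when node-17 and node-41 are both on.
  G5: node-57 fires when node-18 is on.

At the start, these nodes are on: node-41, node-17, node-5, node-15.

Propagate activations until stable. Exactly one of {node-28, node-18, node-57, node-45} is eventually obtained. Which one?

node-57

node-17 and node-41 are on, so node-57 fires (G4).
node-45 would need node-3 and node-15 (G3), but node-3 never turns on. No rule produces node-18, and it is not given. node-28 would need node-18 (G2), but node-18 never turns on.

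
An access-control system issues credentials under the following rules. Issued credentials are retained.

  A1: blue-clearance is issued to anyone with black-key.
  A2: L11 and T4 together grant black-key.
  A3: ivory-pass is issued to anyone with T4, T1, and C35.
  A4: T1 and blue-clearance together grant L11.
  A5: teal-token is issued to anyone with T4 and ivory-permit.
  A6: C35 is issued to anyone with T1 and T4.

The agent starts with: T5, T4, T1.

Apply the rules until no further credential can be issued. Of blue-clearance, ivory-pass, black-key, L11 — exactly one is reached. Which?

ivory-pass

Holding T1 and T4 grants C35 (A6).
Holding T4, T1, and C35 grants ivory-pass (A3).
black-key would need L11 and T4 (A2), but L11 is never granted. L11 would need T1 and blue-clearance (A4), but blue-clearance is never granted. blue-clearance would need black-key (A1), but black-key is never granted.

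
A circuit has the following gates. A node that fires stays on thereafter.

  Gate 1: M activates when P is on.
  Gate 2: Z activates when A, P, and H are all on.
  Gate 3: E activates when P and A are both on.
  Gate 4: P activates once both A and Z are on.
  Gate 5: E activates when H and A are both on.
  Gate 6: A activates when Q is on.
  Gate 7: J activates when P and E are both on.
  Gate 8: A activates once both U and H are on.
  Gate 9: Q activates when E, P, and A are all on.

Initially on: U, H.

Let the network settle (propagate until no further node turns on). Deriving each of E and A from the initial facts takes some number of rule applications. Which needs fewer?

A: Gate 8: U and H on → A on. [1 rule application]
E: Gate 8: U and H on → A on. H and A are on, so E activates (Gate 5). [2 rule applications]
A needs fewer.

A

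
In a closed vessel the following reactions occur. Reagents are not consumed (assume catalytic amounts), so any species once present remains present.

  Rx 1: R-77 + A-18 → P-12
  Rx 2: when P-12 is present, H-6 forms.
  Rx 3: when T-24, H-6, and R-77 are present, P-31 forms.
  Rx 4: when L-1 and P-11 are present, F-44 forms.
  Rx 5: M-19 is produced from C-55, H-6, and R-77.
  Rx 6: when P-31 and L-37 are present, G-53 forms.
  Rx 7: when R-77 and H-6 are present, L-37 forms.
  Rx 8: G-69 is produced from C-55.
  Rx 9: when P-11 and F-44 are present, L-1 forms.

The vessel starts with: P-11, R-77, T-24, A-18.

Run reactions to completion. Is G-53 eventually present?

R-77 and A-18 present → P-12 forms (Rx 1).
P-12 present → H-6 forms (Rx 2).
T-24, H-6, and R-77 present → P-31 forms (Rx 3).
R-77 and H-6 present → L-37 forms (Rx 7).
P-31 and L-37 present → G-53 forms (Rx 6).

Yes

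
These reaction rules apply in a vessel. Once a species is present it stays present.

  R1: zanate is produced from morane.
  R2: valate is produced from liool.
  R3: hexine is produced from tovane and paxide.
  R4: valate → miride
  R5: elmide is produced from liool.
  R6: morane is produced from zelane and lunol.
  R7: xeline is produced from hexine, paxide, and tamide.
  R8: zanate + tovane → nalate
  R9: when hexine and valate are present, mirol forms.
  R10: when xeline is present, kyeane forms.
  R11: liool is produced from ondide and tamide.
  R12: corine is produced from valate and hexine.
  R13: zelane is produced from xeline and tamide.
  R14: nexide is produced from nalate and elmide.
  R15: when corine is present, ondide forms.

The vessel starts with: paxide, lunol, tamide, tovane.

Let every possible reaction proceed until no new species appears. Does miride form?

miride would need valate (R4), but valate never forms.

No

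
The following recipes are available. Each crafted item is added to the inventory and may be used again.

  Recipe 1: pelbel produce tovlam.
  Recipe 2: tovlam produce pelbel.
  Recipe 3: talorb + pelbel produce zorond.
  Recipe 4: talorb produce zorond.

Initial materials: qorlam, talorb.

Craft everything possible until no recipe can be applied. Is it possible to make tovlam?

tovlam would need pelbel (Recipe 1), but pelbel is never obtained.

No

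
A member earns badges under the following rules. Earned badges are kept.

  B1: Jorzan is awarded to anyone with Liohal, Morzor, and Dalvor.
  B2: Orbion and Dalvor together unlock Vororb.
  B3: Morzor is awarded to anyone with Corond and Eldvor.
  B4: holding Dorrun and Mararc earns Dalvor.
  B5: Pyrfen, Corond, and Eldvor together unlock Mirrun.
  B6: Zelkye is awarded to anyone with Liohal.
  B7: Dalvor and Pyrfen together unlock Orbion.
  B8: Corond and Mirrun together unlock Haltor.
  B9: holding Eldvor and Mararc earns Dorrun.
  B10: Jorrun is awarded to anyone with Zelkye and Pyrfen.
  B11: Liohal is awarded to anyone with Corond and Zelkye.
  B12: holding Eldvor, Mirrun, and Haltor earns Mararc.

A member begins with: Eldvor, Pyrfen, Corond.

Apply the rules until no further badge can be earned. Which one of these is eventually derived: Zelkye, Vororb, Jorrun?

With Pyrfen, Corond, and Eldvor, Mirrun is earned (B5).
With Corond and Mirrun, Haltor is earned (B8).
With Eldvor, Mirrun, and Haltor, Mararc is earned (B12).
With Eldvor and Mararc, Dorrun is earned (B9).
With Dorrun and Mararc, Dalvor is earned (B4).
With Dalvor and Pyrfen, Orbion is earned (B7).
With Orbion and Dalvor, Vororb is earned (B2).
Zelkye would need Liohal (B6), but Liohal is never earned. Jorrun would need Zelkye and Pyrfen (B10), but Zelkye is never earned.

Vororb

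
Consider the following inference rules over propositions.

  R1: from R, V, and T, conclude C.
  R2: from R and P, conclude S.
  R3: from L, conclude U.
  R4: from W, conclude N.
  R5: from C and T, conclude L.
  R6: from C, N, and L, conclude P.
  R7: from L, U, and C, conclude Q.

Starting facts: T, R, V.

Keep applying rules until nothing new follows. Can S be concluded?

S would need R and P (R2), but P is never established.

No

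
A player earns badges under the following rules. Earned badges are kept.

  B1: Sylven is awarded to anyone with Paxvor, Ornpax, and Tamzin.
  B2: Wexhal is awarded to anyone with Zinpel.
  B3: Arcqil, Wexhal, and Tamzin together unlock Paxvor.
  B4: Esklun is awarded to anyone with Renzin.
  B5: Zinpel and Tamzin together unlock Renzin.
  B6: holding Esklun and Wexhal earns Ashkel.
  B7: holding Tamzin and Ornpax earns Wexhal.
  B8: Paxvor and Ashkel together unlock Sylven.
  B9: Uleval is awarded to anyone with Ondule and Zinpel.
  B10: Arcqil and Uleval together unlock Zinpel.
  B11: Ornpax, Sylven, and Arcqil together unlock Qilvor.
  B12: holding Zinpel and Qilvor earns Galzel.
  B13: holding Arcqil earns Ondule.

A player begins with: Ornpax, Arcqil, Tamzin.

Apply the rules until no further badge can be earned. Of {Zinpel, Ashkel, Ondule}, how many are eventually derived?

1

With Arcqil, Ondule is earned (B13).
Zinpel would need Arcqil and Uleval (B10), but Uleval is never earned.
Ashkel would need Esklun and Wexhal (B6), but Esklun is never earned.
Ondule: reached.
Reached: Ondule — 1 of the 3.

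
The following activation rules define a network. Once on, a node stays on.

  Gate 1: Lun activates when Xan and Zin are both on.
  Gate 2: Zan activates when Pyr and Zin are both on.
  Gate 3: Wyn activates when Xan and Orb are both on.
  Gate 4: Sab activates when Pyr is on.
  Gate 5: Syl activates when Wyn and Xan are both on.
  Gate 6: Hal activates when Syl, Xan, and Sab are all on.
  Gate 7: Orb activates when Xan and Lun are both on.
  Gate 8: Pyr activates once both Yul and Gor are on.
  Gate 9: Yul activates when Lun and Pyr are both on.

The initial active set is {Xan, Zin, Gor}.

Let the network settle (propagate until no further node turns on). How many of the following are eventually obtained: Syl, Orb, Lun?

Xan and Zin are on, so Lun activates (Gate 1).
Xan and Lun are on, so Orb activates (Gate 7).
Gate 3: Xan and Orb on → Wyn on.
Gate 5: Wyn and Xan on → Syl on.
Syl: reached.
Orb: reached.
Lun: reached.
All 3 are reached.

3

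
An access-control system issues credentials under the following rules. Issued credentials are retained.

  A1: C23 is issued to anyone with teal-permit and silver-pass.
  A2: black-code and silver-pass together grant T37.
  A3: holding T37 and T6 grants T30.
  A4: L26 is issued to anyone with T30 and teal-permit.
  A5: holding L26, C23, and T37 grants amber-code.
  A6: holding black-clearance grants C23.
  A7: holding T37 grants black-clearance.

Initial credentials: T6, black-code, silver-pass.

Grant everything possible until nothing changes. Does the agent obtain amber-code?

amber-code would need L26, C23, and T37 (A5), but L26 is never granted.

No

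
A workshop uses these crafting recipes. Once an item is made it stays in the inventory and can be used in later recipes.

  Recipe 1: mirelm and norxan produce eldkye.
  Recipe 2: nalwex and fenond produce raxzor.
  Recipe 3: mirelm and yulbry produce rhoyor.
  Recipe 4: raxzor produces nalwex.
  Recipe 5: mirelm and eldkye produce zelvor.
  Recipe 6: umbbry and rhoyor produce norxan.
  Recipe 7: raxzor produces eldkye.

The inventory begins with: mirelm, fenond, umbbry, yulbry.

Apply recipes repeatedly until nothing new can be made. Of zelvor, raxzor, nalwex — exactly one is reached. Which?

mirelm and yulbry → rhoyor (Recipe 3).
umbbry and rhoyor → norxan (Recipe 6).
Using Recipe 1, mirelm and norxan make eldkye.
Using Recipe 5, mirelm and eldkye make zelvor.
nalwex would need raxzor (Recipe 4), but raxzor is never obtained. raxzor would need nalwex and fenond (Recipe 2), but nalwex is never obtained.

zelvor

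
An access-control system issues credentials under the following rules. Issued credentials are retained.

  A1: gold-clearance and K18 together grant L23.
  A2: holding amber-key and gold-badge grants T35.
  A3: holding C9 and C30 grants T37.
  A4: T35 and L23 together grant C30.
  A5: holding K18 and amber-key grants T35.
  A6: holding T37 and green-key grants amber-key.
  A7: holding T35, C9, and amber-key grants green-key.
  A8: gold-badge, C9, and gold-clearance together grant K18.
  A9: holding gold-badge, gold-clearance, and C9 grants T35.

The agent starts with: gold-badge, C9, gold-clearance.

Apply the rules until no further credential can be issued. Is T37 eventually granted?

Holding gold-badge, gold-clearance, and C9 grants T35 (A9).
Holding gold-badge, C9, and gold-clearance grants K18 (A8).
Holding gold-clearance and K18 grants L23 (A1).
Holding T35 and L23 grants C30 (A4).
Holding C9 and C30 grants T37 (A3).

Yes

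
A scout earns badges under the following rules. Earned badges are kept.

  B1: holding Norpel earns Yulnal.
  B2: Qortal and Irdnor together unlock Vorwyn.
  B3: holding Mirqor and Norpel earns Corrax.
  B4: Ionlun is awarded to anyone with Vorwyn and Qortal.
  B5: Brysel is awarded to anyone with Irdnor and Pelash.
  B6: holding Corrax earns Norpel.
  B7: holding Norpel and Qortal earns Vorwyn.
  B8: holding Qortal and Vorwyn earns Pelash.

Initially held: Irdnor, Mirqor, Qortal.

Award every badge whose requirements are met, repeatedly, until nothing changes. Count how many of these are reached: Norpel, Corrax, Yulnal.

0

Norpel would need Corrax (B6), but Corrax is never earned.
Corrax would need Mirqor and Norpel (B3), but Norpel is never earned.
Yulnal would need Norpel (B1), but Norpel is never earned.
None of the 3 are reached.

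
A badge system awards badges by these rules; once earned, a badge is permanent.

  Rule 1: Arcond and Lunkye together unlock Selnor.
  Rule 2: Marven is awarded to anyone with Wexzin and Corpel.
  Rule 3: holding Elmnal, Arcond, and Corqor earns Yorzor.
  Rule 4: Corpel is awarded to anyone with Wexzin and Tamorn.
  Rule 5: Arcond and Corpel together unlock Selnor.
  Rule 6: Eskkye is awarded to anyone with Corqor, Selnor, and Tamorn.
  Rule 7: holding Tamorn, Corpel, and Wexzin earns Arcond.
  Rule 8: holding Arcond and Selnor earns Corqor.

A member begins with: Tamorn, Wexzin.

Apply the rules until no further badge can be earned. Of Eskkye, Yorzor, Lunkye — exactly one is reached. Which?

With Wexzin and Tamorn, Corpel is earned (Rule 4).
With Tamorn, Corpel, and Wexzin, Arcond is earned (Rule 7).
With Arcond and Corpel, Selnor is earned (Rule 5).
With Arcond and Selnor, Corqor is earned (Rule 8).
With Corqor, Selnor, and Tamorn, Eskkye is earned (Rule 6).
Yorzor would need Elmnal, Arcond, and Corqor (Rule 3), but Elmnal is never earned. No rule produces Lunkye, and it is not given.

Eskkye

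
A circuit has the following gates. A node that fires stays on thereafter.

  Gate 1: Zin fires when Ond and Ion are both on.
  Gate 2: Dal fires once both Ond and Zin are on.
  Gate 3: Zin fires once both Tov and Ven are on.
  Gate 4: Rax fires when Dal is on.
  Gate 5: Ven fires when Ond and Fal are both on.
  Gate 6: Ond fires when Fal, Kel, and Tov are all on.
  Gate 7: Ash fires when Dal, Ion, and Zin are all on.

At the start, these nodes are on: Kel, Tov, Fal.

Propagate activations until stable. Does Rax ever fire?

Yes

Gate 6: Fal, Kel, and Tov on → Ond on.
Gate 5: Ond and Fal on → Ven on.
Gate 3: Tov and Ven on → Zin on.
Ond and Zin are on, so Dal fires (Gate 2).
Gate 4: Dal on → Rax on.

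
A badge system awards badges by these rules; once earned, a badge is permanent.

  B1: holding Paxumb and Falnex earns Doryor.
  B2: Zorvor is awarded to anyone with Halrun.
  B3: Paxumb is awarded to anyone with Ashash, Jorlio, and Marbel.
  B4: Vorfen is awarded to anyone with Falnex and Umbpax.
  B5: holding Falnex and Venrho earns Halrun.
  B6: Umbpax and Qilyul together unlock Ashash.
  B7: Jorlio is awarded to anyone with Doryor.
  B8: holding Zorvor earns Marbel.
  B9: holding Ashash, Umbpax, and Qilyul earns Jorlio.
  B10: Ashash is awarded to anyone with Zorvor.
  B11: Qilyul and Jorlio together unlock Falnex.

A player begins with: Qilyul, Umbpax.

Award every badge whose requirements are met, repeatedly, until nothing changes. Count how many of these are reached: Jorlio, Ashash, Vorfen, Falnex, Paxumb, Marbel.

With Umbpax and Qilyul, Ashash is earned (B6).
With Ashash, Umbpax, and Qilyul, Jorlio is earned (B9).
With Qilyul and Jorlio, Falnex is earned (B11).
With Falnex and Umbpax, Vorfen is earned (B4).
Jorlio: reached.
Ashash: reached.
Vorfen: reached.
Falnex: reached.
Paxumb would need Ashash, Jorlio, and Marbel (B3), but Marbel is never earned.
Marbel would need Zorvor (B8), but Zorvor is never earned.
Reached: Jorlio, Ashash, Vorfen, and Falnex — 4 of the 6.

4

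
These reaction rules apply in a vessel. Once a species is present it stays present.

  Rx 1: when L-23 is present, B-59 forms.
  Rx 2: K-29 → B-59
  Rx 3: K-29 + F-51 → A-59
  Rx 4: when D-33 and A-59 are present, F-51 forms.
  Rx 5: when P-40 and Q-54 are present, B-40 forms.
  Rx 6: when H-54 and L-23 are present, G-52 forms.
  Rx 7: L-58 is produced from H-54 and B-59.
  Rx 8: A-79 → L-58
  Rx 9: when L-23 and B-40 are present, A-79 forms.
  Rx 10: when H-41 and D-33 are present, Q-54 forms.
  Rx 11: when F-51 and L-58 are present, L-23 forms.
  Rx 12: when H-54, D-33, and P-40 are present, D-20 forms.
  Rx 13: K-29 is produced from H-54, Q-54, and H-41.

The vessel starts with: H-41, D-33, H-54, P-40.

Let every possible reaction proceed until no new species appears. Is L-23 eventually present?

L-23 would need F-51 and L-58 (Rx 11), but F-51 never forms.

No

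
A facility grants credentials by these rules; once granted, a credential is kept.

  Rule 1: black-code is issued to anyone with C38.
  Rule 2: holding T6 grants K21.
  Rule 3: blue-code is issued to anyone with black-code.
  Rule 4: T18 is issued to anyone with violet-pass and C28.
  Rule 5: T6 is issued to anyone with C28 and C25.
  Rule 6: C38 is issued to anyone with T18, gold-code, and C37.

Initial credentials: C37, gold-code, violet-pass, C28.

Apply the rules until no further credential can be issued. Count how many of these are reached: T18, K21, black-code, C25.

2

Holding violet-pass and C28 grants T18 (Rule 4).
Holding T18, gold-code, and C37 grants C38 (Rule 6).
Holding C38 grants black-code (Rule 1).
T18: reached.
K21 would need T6 (Rule 2), but T6 is never granted.
black-code: reached.
No rule produces C25, and it is not given.
Reached: T18 and black-code — 2 of the 4.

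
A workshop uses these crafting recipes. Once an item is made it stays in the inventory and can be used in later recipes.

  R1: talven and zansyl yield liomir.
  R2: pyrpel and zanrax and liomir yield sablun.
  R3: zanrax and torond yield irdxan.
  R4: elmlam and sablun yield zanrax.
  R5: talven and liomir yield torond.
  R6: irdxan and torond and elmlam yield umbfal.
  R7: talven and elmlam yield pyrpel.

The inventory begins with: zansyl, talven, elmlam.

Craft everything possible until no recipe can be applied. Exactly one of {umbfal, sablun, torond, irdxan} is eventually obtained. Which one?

torond

talven and zansyl → liomir (R1).
Using R5, talven and liomir make torond.
umbfal would need irdxan, torond, and elmlam (R6), but irdxan is never obtained. sablun would need pyrpel, zanrax, and liomir (R2), but zanrax is never obtained. irdxan would need zanrax and torond (R3), but zanrax is never obtained.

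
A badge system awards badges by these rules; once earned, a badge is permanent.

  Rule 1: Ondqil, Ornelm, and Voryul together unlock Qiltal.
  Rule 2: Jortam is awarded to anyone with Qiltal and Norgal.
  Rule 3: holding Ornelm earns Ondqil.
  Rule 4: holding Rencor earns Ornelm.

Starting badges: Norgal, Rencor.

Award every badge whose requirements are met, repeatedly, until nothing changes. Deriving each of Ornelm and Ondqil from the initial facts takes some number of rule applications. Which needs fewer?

Ornelm: With Rencor, Ornelm is earned (Rule 4). [1 rule application]
Ondqil: With Rencor, Ornelm is earned (Rule 4). With Ornelm, Ondqil is earned (Rule 3). [2 rule applications]
Ornelm needs fewer.

Ornelm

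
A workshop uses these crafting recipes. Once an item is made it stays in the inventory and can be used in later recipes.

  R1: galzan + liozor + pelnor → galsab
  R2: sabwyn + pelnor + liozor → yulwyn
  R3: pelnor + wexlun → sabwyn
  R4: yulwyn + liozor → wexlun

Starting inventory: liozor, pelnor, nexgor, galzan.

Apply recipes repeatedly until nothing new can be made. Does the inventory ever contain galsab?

Yes

galzan + liozor + pelnor → galsab (R1).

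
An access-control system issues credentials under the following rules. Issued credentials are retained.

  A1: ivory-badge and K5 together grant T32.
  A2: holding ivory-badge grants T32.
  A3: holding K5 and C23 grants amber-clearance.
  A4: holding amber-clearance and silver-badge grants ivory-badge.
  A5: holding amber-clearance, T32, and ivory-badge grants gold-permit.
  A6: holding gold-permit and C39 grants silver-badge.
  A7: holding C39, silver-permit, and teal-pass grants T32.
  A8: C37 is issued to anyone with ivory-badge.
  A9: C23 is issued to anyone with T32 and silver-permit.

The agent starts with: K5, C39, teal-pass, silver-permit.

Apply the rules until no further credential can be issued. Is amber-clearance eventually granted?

Holding C39, silver-permit, and teal-pass grants T32 (A7).
Holding T32 and silver-permit grants C23 (A9).
Holding K5 and C23 grants amber-clearance (A3).

Yes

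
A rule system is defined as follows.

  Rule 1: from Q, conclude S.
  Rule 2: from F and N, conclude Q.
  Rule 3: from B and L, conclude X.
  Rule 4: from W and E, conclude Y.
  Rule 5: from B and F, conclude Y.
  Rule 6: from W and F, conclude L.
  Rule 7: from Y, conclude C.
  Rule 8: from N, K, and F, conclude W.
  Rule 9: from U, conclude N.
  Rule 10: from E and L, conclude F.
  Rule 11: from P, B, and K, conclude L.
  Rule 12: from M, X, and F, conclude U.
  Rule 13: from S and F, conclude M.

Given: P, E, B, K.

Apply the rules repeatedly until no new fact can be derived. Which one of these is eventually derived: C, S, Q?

C

From P, B, and K, Rule 11 gives L.
From E and L, Rule 10 gives F.
B and F hold, so Y follows (Rule 5).
From Y, Rule 7 gives C.
Q would need F and N (Rule 2), but N is never established. S would need Q (Rule 1), but Q is never established.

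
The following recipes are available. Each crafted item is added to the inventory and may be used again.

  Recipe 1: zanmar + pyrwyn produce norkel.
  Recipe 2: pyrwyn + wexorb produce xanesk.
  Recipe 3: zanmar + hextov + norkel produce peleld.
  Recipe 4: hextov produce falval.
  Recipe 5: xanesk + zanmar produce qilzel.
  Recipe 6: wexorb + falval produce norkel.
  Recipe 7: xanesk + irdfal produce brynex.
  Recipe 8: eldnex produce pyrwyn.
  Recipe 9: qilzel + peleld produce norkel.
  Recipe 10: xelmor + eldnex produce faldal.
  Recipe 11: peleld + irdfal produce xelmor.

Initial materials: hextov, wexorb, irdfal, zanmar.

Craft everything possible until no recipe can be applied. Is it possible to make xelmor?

hextov → falval (Recipe 4).
wexorb + falval → norkel (Recipe 6).
zanmar + hextov + norkel → peleld (Recipe 3).
peleld + irdfal → xelmor (Recipe 11).

Yes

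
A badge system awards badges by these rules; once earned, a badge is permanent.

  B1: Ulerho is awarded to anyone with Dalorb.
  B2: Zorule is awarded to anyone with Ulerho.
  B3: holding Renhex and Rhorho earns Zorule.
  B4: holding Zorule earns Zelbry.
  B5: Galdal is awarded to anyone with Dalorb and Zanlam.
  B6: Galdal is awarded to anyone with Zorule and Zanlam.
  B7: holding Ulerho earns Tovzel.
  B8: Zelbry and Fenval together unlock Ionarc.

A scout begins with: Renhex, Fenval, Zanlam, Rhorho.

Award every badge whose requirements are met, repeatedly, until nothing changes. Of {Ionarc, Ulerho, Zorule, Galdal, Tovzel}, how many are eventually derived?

3

With Renhex and Rhorho, Zorule is earned (B3).
With Zorule, Zelbry is earned (B4).
With Zorule and Zanlam, Galdal is earned (B6).
With Zelbry and Fenval, Ionarc is earned (B8).
Ionarc: reached.
Ulerho would need Dalorb (B1), but Dalorb is never earned.
Zorule: reached.
Galdal: reached.
Tovzel would need Ulerho (B7), but Ulerho is never earned.
Reached: Ionarc, Zorule, and Galdal — 3 of the 5.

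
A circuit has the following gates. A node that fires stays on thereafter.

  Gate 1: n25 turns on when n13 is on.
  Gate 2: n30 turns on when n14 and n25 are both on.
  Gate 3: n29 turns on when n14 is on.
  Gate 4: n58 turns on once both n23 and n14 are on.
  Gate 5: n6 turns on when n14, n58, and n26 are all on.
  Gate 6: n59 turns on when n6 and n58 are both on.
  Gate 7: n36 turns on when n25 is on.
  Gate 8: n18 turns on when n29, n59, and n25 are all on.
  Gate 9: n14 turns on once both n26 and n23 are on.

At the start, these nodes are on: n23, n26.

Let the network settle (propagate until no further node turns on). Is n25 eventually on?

n25 would need n13 (Gate 1), but n13 never turns on.

No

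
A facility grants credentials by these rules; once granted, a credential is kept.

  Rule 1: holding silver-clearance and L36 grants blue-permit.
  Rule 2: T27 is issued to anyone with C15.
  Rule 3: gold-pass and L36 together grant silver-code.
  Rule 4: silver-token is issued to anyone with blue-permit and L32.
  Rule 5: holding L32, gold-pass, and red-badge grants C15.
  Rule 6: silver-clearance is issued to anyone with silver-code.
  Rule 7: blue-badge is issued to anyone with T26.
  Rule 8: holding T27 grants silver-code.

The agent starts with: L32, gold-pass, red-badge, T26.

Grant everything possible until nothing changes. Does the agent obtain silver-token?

No

silver-token would need blue-permit and L32 (Rule 4), but blue-permit is never granted.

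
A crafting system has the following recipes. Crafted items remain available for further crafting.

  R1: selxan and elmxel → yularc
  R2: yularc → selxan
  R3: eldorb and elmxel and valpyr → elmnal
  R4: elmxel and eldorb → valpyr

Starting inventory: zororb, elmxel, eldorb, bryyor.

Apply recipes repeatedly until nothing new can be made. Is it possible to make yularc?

No

yularc would need selxan and elmxel (R1), but selxan is never obtained.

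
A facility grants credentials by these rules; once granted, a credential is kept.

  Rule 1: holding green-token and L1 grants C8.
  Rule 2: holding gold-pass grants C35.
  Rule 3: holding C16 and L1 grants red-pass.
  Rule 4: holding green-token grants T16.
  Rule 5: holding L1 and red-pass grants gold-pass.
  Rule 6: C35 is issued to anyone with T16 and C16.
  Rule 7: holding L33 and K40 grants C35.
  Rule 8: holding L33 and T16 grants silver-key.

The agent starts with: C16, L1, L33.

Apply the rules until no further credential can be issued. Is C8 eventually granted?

No

C8 would need green-token and L1 (Rule 1), but green-token is never granted.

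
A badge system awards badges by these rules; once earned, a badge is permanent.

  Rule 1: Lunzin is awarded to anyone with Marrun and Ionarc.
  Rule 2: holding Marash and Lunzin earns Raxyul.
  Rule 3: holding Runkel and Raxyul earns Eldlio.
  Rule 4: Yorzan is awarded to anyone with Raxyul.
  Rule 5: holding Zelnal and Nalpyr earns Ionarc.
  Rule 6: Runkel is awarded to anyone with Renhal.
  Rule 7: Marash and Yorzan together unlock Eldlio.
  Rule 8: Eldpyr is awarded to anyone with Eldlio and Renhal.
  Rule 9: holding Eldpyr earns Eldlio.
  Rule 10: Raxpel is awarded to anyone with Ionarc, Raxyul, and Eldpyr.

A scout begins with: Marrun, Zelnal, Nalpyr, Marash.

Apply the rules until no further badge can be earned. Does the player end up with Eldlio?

Yes

With Zelnal and Nalpyr, Ionarc is earned (Rule 5).
With Marrun and Ionarc, Lunzin is earned (Rule 1).
With Marash and Lunzin, Raxyul is earned (Rule 2).
With Raxyul, Yorzan is earned (Rule 4).
With Marash and Yorzan, Eldlio is earned (Rule 7).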